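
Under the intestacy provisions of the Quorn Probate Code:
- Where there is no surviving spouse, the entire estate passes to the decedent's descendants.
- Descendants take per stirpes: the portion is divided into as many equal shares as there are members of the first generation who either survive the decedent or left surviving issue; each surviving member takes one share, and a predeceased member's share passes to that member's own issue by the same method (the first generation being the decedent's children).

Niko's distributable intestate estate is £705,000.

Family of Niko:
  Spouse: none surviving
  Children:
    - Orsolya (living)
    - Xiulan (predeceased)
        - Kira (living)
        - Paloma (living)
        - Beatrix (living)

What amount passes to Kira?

Kira receives £117,500.

The entire £705,000 passes to the descendants.
That amount (£705,000) is divided into 2 shares of £352,500: Orsolya takes £352,500; Xiulan's £352,500 share passes to Xiulan's issue.
Xiulan's share (£352,500) is divided into 3 shares of £117,500: Kira, Paloma, and Beatrix each take £117,500.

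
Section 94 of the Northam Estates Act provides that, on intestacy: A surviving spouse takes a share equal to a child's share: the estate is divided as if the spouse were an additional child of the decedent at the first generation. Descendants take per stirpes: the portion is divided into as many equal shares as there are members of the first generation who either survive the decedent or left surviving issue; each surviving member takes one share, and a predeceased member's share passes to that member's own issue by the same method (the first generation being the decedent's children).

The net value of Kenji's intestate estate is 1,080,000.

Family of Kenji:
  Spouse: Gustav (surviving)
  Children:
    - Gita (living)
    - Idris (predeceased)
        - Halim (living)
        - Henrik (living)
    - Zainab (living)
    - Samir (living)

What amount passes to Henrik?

Henrik receives 108,000.

The spouse counts as an additional share at the children's level, so there are 5 primary shares of 216,000. Gustav takes one such share (216,000).
The children's combined portion (864,000) is divided into 4 shares of 216,000: Gita, Zainab, and Samir each take 216,000; Idris's 216,000 share passes to Idris's issue.
Idris's share (216,000) is divided into 2 shares of 108,000: Halim and Henrik each take 108,000.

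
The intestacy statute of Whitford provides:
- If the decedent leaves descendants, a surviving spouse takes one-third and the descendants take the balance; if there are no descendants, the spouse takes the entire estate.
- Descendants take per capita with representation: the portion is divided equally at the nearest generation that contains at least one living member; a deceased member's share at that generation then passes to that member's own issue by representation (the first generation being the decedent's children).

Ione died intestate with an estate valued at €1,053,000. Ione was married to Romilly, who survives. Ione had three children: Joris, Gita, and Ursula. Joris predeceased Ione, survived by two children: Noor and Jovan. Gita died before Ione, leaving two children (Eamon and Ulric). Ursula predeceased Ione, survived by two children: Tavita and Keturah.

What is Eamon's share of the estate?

Romilly takes one-third of €1,053,000 = €351,000. The remaining €702,000 passes to the descendants.
No child survives, so the initial division is made at the grandchildren's generation.
The descendants' portion (€702,000) is divided into 6 shares of €117,000: Noor, Jovan, Eamon, Ulric, Tavita, and Keturah each take €117,000.

Eamon receives €117,000.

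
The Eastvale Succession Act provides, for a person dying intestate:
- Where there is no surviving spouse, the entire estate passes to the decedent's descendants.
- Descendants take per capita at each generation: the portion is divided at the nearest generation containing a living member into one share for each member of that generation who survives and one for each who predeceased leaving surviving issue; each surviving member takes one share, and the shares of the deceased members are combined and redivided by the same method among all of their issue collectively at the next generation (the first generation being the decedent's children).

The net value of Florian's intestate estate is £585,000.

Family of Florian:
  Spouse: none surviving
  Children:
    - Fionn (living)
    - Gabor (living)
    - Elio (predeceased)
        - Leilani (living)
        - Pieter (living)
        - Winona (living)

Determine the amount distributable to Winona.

Winona receives £65,000.

The entire £585,000 passes to the descendants.
That amount (£585,000) is divided at the children's generation into 3 shares of £195,000. Fionn and Gabor each take £195,000. The remaining share for the deceased Elio (£195,000) is carried to the next generation.
That pool (£195,000) is divided at the grandchildren's generation equally among Leilani, Pieter, and Winona: £65,000 each.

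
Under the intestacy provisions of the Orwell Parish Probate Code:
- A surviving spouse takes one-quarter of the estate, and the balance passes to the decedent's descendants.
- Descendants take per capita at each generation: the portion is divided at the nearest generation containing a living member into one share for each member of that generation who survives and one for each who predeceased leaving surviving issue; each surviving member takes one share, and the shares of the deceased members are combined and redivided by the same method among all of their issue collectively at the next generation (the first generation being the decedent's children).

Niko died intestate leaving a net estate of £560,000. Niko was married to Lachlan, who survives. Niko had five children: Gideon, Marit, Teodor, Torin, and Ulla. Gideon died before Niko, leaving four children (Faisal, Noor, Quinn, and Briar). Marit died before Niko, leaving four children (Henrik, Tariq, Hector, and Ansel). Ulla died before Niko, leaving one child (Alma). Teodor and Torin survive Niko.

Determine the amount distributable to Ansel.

Ansel receives £28,000.

Lachlan takes one-quarter of £560,000 = £140,000. The remaining £420,000 passes to the descendants.
The descendants' portion (£420,000) is divided at the children's generation into 5 shares of £84,000. Teodor and Torin each take £84,000. The 3 shares of the deceased (Gideon, Marit, and Ulla) are combined into a pool of £252,000.
That pool (£252,000) is divided at the grandchildren's generation equally among Faisal, Noor, Quinn, Briar, Henrik, Tariq, Hector, Ansel, and Alma: £28,000 each.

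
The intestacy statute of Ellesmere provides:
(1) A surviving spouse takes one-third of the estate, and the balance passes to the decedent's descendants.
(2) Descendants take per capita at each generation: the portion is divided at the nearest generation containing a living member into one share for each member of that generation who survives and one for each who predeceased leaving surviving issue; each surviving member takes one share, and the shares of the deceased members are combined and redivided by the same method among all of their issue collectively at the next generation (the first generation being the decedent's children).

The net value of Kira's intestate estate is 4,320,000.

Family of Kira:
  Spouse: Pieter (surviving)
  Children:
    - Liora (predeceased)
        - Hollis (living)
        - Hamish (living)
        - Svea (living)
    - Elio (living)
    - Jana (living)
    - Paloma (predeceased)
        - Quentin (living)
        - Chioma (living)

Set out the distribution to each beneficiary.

Pieter: 1,440,000; Hollis: 288,000; Hamish: 288,000; Svea: 288,000; Elio: 720,000; Jana: 720,000; Quentin: 288,000; Chioma: 288,000

Pieter takes one-third of 4,320,000 = 1,440,000. The remaining 2,880,000 passes to the descendants.
The descendants' portion (2,880,000) is divided at the children's generation into 4 shares of 720,000. Elio and Jana each take 720,000. The 2 shares of the deceased (Liora and Paloma) are combined into a pool of 1,440,000.
That pool (1,440,000) is divided at the grandchildren's generation equally among Hollis, Hamish, Svea, Quentin, and Chioma: 288,000 each.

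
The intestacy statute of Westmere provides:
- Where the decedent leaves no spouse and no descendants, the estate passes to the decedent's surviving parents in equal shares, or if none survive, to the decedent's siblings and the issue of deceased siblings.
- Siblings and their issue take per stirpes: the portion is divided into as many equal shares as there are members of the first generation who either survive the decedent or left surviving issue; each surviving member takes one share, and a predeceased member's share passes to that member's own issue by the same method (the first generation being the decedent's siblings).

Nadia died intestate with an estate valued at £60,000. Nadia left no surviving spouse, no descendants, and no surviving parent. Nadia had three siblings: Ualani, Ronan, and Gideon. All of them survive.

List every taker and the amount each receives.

Ualani: £20,000; Ronan: £20,000; Gideon: £20,000

The entire £60,000 passes to the siblings and their issue.
That amount (£60,000) is divided into 3 shares of £20,000: Ualani, Ronan, and Gideon each take £20,000.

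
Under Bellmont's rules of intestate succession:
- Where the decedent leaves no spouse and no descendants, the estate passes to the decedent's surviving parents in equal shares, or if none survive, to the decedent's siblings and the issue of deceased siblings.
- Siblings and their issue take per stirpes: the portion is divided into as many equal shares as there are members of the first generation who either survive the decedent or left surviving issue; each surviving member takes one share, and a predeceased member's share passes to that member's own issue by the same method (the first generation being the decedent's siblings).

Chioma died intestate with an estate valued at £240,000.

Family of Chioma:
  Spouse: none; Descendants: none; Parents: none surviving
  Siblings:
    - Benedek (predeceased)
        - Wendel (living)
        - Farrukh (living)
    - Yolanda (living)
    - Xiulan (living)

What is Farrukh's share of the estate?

The entire £240,000 passes to the siblings and their issue.
That amount (£240,000) is divided into 3 shares of £80,000: Yolanda and Xiulan each take £80,000; Benedek's £80,000 share passes to Benedek's issue.
Benedek's share (£80,000) is divided into 2 shares of £40,000: Wendel and Farrukh each take £40,000.

Farrukh receives £40,000.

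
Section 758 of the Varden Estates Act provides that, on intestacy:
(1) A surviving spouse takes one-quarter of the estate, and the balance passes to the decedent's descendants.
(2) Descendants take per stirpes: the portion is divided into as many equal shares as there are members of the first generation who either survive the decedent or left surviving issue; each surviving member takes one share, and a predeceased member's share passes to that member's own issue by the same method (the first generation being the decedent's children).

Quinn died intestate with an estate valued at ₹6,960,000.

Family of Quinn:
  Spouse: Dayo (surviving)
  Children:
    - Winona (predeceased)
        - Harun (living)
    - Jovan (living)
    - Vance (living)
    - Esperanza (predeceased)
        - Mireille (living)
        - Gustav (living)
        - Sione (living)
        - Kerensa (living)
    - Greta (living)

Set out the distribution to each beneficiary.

Dayo takes one-quarter of ₹6,960,000 = ₹1,740,000. The remaining ₹5,220,000 passes to the descendants.
The descendants' portion (₹5,220,000) is divided into 5 shares of ₹1,044,000: Jovan, Vance, and Greta each take ₹1,044,000; Winona's ₹1,044,000 share passes to Winona's issue; Esperanza's ₹1,044,000 share passes to Esperanza's issue.
Winona's share (₹1,044,000) passes entirely to Harun.
Esperanza's share (₹1,044,000) is divided into 4 shares of ₹261,000: Mireille, Gustav, Sione, and Kerensa each take ₹261,000.

Dayo: ₹1,740,000; Harun: ₹1,044,000; Jovan: ₹1,044,000; Vance: ₹1,044,000; Mireille: ₹261,000; Gustav: ₹261,000; Sione: ₹261,000; Kerensa: ₹261,000; Greta: ₹1,044,000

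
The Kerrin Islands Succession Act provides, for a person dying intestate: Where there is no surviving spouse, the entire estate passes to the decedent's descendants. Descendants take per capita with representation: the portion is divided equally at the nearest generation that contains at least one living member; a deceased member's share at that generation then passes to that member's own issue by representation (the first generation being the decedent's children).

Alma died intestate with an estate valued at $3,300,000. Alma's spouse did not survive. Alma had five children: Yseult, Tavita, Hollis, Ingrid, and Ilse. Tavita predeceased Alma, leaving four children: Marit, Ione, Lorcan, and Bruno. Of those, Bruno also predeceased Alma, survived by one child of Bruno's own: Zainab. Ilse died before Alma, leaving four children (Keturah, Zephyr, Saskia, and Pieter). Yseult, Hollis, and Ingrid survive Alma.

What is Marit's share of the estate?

The entire $3,300,000 passes to the descendants.
That amount ($3,300,000) is divided into 5 shares of $660,000: Yseult, Hollis, and Ingrid each take $660,000; Tavita's $660,000 share passes to Tavita's issue; Ilse's $660,000 share passes to Ilse's issue.
Tavita's share ($660,000) is divided into 4 shares of $165,000: Marit, Ione, and Lorcan each take $165,000; Bruno's $165,000 share passes to Bruno's issue.
Bruno's share ($165,000) passes entirely to Zainab.
Ilse's share ($660,000) is divided into 4 shares of $165,000: Keturah, Zephyr, Saskia, and Pieter each take $165,000.

Marit receives $165,000.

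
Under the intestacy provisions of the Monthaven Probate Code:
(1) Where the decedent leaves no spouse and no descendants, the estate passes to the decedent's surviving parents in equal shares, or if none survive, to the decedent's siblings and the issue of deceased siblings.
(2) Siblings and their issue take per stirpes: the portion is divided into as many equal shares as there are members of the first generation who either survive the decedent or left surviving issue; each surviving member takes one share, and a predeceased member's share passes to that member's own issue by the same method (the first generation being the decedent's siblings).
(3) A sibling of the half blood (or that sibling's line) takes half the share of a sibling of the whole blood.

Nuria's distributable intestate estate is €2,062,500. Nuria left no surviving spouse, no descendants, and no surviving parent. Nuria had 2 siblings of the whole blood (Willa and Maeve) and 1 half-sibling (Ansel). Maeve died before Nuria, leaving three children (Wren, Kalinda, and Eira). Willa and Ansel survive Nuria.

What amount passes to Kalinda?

The entire €2,062,500 passes to the siblings and their issue.
Counting each half-blood sibling's line as half a unit, there are 5/2 units in €2,062,500, so one unit is €825,000. Whole-blood lines (Willa and Maeve) take €825,000 each; half-blood lines (Ansel) take €412,500 each.
Maeve's share (€825,000) is divided into 3 shares of €275,000: Wren, Kalinda, and Eira each take €275,000.

Kalinda receives €275,000.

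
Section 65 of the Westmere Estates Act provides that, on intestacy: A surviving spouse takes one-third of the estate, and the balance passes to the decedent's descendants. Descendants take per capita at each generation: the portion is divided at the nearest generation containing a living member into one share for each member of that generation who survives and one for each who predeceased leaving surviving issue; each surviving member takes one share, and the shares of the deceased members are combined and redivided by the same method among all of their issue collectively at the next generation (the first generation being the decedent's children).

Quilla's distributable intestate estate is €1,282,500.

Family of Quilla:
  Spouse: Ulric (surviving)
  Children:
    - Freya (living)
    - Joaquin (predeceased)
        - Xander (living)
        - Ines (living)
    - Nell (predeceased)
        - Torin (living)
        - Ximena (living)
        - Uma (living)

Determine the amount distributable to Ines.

Ulric takes one-third of €1,282,500 = €427,500. The remaining €855,000 passes to the descendants.
The descendants' portion (€855,000) is divided at the children's generation into 3 shares of €285,000. Freya takes €285,000. The 2 shares of the deceased (Joaquin and Nell) are combined into a pool of €570,000.
That pool (€570,000) is divided at the grandchildren's generation equally among Xander, Ines, Torin, Ximena, and Uma: €114,000 each.

Ines receives €114,000.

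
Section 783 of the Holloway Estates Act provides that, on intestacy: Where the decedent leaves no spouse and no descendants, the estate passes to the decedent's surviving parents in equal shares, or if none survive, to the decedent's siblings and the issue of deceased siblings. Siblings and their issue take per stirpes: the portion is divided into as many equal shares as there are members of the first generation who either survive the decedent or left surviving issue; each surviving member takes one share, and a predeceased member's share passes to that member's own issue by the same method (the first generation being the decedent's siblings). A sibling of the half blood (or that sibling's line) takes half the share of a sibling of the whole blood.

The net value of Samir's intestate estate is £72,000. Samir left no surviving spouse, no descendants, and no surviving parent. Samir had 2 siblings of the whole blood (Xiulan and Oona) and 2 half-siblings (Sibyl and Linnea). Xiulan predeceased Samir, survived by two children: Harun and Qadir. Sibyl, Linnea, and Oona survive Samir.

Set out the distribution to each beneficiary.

The entire £72,000 passes to the siblings and their issue.
Counting each half-blood sibling's line as half a unit, there are 3 units in £72,000, so one unit is £24,000. Whole-blood lines (Xiulan and Oona) take £24,000 each; half-blood lines (Sibyl and Linnea) take £12,000 each.
Xiulan's share (£24,000) is divided into 2 shares of £12,000: Harun and Qadir each take £12,000.

Sibyl: £12,000; Harun: £12,000; Qadir: £12,000; Linnea: £12,000; Oona: £24,000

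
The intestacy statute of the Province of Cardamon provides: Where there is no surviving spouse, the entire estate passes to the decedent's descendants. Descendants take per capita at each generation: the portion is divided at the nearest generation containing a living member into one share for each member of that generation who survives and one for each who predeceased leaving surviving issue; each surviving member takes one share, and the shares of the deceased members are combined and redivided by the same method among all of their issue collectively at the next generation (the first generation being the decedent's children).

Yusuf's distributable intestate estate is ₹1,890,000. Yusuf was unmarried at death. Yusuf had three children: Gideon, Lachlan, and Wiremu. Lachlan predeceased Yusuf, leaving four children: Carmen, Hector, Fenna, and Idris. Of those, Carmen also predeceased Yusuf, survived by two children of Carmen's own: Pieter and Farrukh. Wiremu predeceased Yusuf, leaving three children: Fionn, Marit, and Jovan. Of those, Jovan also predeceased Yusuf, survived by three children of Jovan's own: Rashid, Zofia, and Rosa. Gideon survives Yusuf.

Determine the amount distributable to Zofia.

The entire ₹1,890,000 passes to the descendants.
That amount (₹1,890,000) is divided at the children's generation into 3 shares of ₹630,000. Gideon takes ₹630,000. The 2 shares of the deceased (Lachlan and Wiremu) are combined into a pool of ₹1,260,000.
That pool (₹1,260,000) is divided at the grandchildren's generation into 7 shares of ₹180,000. Hector, Fenna, Idris, Fionn, and Marit each take ₹180,000. The 2 shares of the deceased (Carmen and Jovan) are combined into a pool of ₹360,000.
That pool (₹360,000) is divided at the great-grandchildren's generation equally among Pieter, Farrukh, Rashid, Zofia, and Rosa: ₹72,000 each.

Zofia receives ₹72,000.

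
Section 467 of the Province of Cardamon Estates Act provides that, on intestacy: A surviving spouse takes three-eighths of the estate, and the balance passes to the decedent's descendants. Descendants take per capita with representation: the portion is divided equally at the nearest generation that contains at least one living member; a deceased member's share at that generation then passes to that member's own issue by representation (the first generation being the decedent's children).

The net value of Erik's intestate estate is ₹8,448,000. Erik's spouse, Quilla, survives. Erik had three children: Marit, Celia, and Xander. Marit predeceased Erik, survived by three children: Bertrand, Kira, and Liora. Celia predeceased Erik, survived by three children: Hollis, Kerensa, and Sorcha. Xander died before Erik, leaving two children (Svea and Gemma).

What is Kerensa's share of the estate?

Kerensa receives ₹660,000.

Quilla takes three-eighths of ₹8,448,000 = ₹3,168,000. The remaining ₹5,280,000 passes to the descendants.
No child survives, so the initial division is made at the grandchildren's generation.
The descendants' portion (₹5,280,000) is divided into 8 shares of ₹660,000: Bertrand, Kira, Liora, Hollis, Kerensa, Sorcha, Svea, and Gemma each take ₹660,000.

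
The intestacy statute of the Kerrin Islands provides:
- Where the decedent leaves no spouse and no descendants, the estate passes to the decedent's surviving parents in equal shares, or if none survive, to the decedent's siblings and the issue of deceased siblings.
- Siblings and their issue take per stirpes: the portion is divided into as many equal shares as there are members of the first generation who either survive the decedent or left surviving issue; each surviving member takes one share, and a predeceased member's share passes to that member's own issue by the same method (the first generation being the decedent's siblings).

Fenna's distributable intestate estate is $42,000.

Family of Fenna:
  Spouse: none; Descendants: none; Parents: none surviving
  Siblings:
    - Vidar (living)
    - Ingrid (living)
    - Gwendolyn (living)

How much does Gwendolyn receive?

Gwendolyn receives $14,000.

The entire $42,000 passes to the siblings and their issue.
That amount ($42,000) is divided into 3 shares of $14,000: Vidar, Ingrid, and Gwendolyn each take $14,000.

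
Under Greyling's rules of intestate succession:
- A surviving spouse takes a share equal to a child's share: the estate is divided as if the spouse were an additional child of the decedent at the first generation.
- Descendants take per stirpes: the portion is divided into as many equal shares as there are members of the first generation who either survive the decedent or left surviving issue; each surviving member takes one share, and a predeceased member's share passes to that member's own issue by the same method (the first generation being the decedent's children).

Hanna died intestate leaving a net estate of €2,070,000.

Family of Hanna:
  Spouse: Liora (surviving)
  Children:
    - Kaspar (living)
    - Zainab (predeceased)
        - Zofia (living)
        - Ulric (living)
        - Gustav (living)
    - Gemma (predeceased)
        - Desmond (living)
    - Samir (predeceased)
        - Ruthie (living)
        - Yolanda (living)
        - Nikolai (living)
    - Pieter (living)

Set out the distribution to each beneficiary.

Liora: €345,000; Kaspar: €345,000; Zofia: €115,000; Ulric: €115,000; Gustav: €115,000; Desmond: €345,000; Ruthie: €115,000; Yolanda: €115,000; Nikolai: €115,000; Pieter: €345,000

The spouse counts as an additional share at the children's level, so there are 6 primary shares of €345,000. Liora takes one such share (€345,000).
The children's combined portion (€1,725,000) is divided into 5 shares of €345,000: Kaspar and Pieter each take €345,000; Zainab's €345,000 share passes to Zainab's issue; Gemma's €345,000 share passes to Gemma's issue; Samir's €345,000 share passes to Samir's issue.
Zainab's share (€345,000) is divided into 3 shares of €115,000: Zofia, Ulric, and Gustav each take €115,000.
Gemma's share (€345,000) passes entirely to Desmond.
Samir's share (€345,000) is divided into 3 shares of €115,000: Ruthie, Yolanda, and Nikolai each take €115,000.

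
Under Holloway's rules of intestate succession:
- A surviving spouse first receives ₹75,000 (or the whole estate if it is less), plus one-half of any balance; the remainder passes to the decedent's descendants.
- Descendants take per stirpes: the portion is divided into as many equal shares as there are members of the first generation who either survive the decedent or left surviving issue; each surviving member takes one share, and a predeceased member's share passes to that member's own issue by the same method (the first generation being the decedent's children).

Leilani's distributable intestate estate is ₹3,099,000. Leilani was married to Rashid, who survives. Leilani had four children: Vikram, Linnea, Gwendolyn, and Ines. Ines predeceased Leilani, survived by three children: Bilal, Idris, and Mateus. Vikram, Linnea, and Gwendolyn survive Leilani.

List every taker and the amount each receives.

Rashid: ₹1,587,000; Vikram: ₹378,000; Linnea: ₹378,000; Gwendolyn: ₹378,000; Bilal: ₹126,000; Idris: ₹126,000; Mateus: ₹126,000

Rashid first takes ₹75,000, leaving a balance of ₹3,024,000. Rashid then takes one-half of the balance (₹1,512,000), for a total of ₹1,587,000. The remaining ₹1,512,000 passes to the descendants.
The descendants' portion (₹1,512,000) is divided into 4 shares of ₹378,000: Vikram, Linnea, and Gwendolyn each take ₹378,000; Ines's ₹378,000 share passes to Ines's issue.
Ines's share (₹378,000) is divided into 3 shares of ₹126,000: Bilal, Idris, and Mateus each take ₹126,000.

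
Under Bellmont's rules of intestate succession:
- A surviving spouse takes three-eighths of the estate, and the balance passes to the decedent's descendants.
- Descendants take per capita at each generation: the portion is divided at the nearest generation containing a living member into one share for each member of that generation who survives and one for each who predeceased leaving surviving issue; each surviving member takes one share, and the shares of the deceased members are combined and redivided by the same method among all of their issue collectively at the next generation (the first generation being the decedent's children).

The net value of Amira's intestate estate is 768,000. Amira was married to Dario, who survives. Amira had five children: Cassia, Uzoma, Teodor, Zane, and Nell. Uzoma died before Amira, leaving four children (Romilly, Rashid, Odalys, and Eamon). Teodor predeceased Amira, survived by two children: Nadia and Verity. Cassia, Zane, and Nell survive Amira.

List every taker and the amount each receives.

Dario: 288,000; Cassia: 96,000; Romilly: 32,000; Rashid: 32,000; Odalys: 32,000; Eamon: 32,000; Nadia: 32,000; Verity: 32,000; Zane: 96,000; Nell: 96,000

Dario takes three-eighths of 768,000 = 288,000. The remaining 480,000 passes to the descendants.
The descendants' portion (480,000) is divided at the children's generation into 5 shares of 96,000. Cassia, Zane, and Nell each take 96,000. The 2 shares of the deceased (Uzoma and Teodor) are combined into a pool of 192,000.
That pool (192,000) is divided at the grandchildren's generation equally among Romilly, Rashid, Odalys, Eamon, Nadia, and Verity: 32,000 each.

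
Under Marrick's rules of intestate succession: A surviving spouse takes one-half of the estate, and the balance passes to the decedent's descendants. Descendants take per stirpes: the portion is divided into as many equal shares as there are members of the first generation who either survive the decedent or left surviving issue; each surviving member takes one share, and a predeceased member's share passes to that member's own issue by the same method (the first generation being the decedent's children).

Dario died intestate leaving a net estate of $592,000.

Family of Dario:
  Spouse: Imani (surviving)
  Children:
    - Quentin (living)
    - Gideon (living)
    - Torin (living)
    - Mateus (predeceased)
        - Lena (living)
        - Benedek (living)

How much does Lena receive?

Lena receives $37,000.

Imani takes one-half of $592,000 = $296,000. The remaining $296,000 passes to the descendants.
The descendants' portion ($296,000) is divided into 4 shares of $74,000: Quentin, Gideon, and Torin each take $74,000; Mateus's $74,000 share passes to Mateus's issue.
Mateus's share ($74,000) is divided into 2 shares of $37,000: Lena and Benedek each take $37,000.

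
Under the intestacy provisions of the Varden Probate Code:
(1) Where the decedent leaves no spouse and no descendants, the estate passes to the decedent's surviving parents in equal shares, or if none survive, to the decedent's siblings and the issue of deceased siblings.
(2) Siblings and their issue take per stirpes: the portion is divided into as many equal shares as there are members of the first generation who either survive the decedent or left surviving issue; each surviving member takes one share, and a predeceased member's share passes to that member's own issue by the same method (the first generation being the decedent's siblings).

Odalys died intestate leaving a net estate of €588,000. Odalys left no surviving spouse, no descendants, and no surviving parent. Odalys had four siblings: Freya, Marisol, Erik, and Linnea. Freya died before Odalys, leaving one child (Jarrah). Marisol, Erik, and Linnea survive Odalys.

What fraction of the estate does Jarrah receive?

Jarrah receives 1/4 of the estate.

The entire €588,000 passes to the siblings and their issue.
That amount (€588,000) is divided into 4 shares of €147,000: Marisol, Erik, and Linnea each take €147,000; Freya's €147,000 share passes to Freya's issue.
Freya's share (€147,000) passes entirely to Jarrah.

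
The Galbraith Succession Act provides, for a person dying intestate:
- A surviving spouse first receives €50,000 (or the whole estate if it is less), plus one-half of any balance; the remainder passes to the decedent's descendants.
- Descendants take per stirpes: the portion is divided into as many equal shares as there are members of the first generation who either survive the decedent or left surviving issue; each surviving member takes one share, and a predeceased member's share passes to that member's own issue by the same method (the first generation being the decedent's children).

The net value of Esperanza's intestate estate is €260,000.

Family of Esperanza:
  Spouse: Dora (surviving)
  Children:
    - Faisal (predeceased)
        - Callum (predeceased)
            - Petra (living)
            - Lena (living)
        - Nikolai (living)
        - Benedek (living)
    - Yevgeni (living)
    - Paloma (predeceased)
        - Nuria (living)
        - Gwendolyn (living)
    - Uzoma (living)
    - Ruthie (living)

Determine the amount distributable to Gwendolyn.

Dora first takes €50,000, leaving a balance of €210,000. Dora then takes one-half of the balance (€105,000), for a total of €155,000. The remaining €105,000 passes to the descendants.
The descendants' portion (€105,000) is divided into 5 shares of €21,000: Yevgeni, Uzoma, and Ruthie each take €21,000; Faisal's €21,000 share passes to Faisal's issue; Paloma's €21,000 share passes to Paloma's issue.
Faisal's share (€21,000) is divided into 3 shares of €7,000: Nikolai and Benedek each take €7,000; Callum's €7,000 share passes to Callum's issue.
Callum's share (€7,000) is divided into 2 shares of €3,500: Petra and Lena each take €3,500.
Paloma's share (€21,000) is divided into 2 shares of €10,500: Nuria and Gwendolyn each take €10,500.

Gwendolyn receives €10,500.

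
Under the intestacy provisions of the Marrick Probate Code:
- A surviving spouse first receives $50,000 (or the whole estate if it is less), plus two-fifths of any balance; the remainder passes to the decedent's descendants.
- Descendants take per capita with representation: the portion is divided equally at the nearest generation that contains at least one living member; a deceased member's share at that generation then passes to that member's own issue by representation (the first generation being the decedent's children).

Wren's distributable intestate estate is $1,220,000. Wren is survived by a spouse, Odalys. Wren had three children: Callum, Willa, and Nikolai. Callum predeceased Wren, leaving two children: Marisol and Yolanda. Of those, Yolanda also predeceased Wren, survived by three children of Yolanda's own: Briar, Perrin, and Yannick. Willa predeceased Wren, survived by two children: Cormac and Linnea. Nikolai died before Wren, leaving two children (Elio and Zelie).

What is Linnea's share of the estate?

Linnea receives $117,000.

Odalys first takes $50,000, leaving a balance of $1,170,000. Odalys then takes two-fifths of the balance ($468,000), for a total of $518,000. The remaining $702,000 passes to the descendants.
No child survives, so the initial division is made at the grandchildren's generation.
The descendants' portion ($702,000) is divided into 6 shares of $117,000: Marisol, Cormac, Linnea, Elio, and Zelie each take $117,000; Yolanda's $117,000 share passes to Yolanda's issue.
Yolanda's share ($117,000) is divided into 3 shares of $39,000: Briar, Perrin, and Yannick each take $39,000.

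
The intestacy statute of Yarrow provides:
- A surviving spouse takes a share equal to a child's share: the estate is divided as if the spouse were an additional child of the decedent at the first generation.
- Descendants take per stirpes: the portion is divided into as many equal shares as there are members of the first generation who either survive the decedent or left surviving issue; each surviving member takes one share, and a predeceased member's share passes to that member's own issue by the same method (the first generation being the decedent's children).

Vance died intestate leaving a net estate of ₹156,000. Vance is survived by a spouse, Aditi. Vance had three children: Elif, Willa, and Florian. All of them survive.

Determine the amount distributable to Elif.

Elif receives ₹39,000.

The spouse counts as an additional share at the children's level, so there are 4 primary shares of ₹39,000. Aditi takes one such share (₹39,000).
The children's combined portion (₹117,000) is divided into 3 shares of ₹39,000: Elif, Willa, and Florian each take ₹39,000.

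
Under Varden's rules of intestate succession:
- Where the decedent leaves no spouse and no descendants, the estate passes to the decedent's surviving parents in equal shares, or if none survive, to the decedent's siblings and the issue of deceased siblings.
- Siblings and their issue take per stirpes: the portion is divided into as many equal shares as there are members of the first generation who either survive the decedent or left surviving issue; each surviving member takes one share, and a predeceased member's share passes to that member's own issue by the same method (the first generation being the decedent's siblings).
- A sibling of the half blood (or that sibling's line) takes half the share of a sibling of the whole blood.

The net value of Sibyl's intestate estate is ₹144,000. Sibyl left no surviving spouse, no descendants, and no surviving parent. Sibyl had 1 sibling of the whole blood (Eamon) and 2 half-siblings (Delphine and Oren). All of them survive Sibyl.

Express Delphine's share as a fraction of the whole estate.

The entire ₹144,000 passes to the siblings and their issue.
Counting each half-blood sibling's line as half a unit, there are 2 units in ₹144,000, so one unit is ₹72,000. Whole-blood lines (Eamon) take ₹72,000 each; half-blood lines (Delphine and Oren) take ₹36,000 each.

Delphine receives 1/4 of the estate.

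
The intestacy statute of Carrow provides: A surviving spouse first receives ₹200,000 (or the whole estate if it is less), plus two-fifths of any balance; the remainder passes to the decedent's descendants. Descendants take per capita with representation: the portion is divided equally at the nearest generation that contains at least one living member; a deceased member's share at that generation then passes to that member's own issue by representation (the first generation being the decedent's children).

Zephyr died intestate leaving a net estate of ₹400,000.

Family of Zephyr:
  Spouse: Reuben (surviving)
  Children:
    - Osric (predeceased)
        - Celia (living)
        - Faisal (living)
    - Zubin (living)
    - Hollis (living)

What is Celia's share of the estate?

Reuben first takes ₹200,000, leaving a balance of ₹200,000. Reuben then takes two-fifths of the balance (₹80,000), for a total of ₹280,000. The remaining ₹120,000 passes to the descendants.
The descendants' portion (₹120,000) is divided into 3 shares of ₹40,000: Zubin and Hollis each take ₹40,000; Osric's ₹40,000 share passes to Osric's issue.
Osric's share (₹40,000) is divided into 2 shares of ₹20,000: Celia and Faisal each take ₹20,000.

Celia receives ₹20,000.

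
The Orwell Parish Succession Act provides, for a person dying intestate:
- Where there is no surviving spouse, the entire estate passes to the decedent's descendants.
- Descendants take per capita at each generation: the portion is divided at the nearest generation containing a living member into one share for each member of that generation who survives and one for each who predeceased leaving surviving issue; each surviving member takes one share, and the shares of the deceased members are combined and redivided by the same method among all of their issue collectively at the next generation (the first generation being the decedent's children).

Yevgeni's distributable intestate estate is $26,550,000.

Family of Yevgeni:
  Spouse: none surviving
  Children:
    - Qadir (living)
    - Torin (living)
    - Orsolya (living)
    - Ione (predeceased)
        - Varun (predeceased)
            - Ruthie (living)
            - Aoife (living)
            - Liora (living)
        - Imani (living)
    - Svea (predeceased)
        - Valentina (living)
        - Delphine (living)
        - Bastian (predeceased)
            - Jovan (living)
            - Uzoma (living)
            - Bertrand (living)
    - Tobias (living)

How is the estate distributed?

The entire $26,550,000 passes to the descendants.
That amount ($26,550,000) is divided at the children's generation into 6 shares of $4,425,000. Qadir, Torin, Orsolya, and Tobias each take $4,425,000. The 2 shares of the deceased (Ione and Svea) are combined into a pool of $8,850,000.
That pool ($8,850,000) is divided at the grandchildren's generation into 5 shares of $1,770,000. Imani, Valentina, and Delphine each take $1,770,000. The 2 shares of the deceased (Varun and Bastian) are combined into a pool of $3,540,000.
That pool ($3,540,000) is divided at the great-grandchildren's generation equally among Ruthie, Aoife, Liora, Jovan, Uzoma, and Bertrand: $590,000 each.

Qadir: $4,425,000; Torin: $4,425,000; Orsolya: $4,425,000; Ruthie: $590,000; Aoife: $590,000; Liora: $590,000; Imani: $1,770,000; Valentina: $1,770,000; Delphine: $1,770,000; Jovan: $590,000; Uzoma: $590,000; Bertrand: $590,000; Tobias: $4,425,000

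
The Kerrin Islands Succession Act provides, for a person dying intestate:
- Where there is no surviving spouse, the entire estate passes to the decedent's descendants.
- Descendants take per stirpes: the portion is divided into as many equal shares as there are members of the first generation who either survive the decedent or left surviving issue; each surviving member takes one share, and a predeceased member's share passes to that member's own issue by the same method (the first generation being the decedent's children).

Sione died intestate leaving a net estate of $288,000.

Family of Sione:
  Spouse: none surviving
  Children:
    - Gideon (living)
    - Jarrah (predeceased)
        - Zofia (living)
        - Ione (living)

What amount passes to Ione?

The entire $288,000 passes to the descendants.
That amount ($288,000) is divided into 2 shares of $144,000: Gideon takes $144,000; Jarrah's $144,000 share passes to Jarrah's issue.
Jarrah's share ($144,000) is divided into 2 shares of $72,000: Zofia and Ione each take $72,000.

Ione receives $72,000.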